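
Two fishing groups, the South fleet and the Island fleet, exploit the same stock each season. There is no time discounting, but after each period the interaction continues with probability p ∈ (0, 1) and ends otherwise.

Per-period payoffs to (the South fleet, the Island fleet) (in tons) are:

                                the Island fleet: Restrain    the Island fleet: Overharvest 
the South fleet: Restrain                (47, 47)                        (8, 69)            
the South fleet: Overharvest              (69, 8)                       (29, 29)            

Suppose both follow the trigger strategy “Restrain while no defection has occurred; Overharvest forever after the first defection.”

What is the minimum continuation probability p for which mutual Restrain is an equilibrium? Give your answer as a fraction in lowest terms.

With no time discounting, the continuation probability p plays the role of the discount factor.
Grim-trigger IC: 47/(1−p) ≥ 69 + 29p/(1−p) ⇒ p ≥ (69−47)/(69−29) = 11/20.

11/20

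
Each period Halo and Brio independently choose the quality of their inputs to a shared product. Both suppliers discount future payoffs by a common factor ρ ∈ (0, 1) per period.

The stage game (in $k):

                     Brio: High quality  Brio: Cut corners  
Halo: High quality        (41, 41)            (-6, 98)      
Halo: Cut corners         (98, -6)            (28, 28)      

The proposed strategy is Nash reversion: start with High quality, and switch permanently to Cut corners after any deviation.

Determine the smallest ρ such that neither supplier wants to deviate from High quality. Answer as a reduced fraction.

57/70

41/(1−ρ) ≥ 98 + 28ρ/(1−ρ)
41 ≥ 98 − 70ρ
ρ ≥ 57/70.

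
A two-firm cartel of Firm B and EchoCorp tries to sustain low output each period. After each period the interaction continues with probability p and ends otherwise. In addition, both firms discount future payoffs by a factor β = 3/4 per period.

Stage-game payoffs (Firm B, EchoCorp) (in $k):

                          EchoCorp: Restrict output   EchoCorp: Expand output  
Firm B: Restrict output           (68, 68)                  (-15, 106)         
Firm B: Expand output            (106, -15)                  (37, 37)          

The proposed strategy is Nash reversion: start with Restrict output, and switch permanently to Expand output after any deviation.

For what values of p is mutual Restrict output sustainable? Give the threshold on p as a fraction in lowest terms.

152/207

Expected continuation weight on next period's payoff is β·p = 3/4·p, which plays the role of the discount factor.
Cooperation requires 3/4·p ≥ (106−68)/(106−37) = 38/69, hence p ≥ 152/207.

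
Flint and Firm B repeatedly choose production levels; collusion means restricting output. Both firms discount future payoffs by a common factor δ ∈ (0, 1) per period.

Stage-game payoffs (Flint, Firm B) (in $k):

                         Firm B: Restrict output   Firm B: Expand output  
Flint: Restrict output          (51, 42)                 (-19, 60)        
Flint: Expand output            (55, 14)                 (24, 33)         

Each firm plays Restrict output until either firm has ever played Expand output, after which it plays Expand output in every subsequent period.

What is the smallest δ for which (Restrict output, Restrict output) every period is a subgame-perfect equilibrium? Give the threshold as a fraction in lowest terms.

Flint: cooperation gives 51 each period; deviation gives 55 once then 24 forever.
  51/(1−δ) ≥ 55 + 24δ/(1−δ) ⇒ δ ≥ 4/31.
Firm B: cooperation gives 42 each period; deviation gives 60 once then 33 forever.
  δ ≥ 18/27 = 2/3.
Both must hold, so the binding constraint is Firm B's: δ ≥ 2/3.

2/3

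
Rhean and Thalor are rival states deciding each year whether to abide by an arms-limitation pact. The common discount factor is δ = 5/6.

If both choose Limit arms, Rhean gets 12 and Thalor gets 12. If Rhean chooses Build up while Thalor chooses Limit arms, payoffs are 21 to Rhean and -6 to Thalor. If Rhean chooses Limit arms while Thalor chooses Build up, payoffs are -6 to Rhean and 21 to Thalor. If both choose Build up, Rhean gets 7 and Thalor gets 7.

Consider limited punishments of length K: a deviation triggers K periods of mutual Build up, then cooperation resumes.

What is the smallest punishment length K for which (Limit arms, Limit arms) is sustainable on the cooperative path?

3

IC: δ(1−δ^K)/(1−δ) ≥ (21−12)/(12−7) = 9/5.
With δ = 5/6: need 1 − δ^K ≥ 9/5·(1−5/6)/(5/6), i.e. δ^K ≤ 0.6400.
Since (5/6)^2 = 0.6944 and (5/6)^3 = 0.5787, the smallest such K is 3.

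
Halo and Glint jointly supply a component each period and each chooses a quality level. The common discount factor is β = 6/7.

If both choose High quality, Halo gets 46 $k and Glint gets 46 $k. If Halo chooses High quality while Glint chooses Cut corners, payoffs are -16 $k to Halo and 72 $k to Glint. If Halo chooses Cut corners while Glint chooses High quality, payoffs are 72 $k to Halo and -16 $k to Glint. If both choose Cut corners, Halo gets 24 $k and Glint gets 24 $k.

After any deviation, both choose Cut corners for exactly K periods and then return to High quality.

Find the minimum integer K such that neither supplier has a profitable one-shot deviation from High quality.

2

No profitable deviation requires (46−24)(β+…+β^K) ≥ 72−46, i.e. β+…+β^K ≥ 13/11 ≈ 1.1818.
With β = 6/7, the partial sums are K=1: 0.8571, K=2: 1.5918.
K = 2 is the first length at which the sum reaches 1.1818.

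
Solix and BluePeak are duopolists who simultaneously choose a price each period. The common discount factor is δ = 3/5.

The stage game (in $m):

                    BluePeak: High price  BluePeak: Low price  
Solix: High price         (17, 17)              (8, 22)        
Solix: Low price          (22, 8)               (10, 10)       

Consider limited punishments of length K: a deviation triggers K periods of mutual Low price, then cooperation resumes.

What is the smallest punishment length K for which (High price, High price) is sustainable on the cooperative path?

Need Σ_{k=1}^{K} δ^k ≥ (22−17)/(17−10) = 0.7143 at δ = 3/5.
At K = 1 the sum is 0.6000 < 0.7143; at K = 2 it is 0.9600 ≥ 0.7143.
So the minimum punishment length is K = 2.

2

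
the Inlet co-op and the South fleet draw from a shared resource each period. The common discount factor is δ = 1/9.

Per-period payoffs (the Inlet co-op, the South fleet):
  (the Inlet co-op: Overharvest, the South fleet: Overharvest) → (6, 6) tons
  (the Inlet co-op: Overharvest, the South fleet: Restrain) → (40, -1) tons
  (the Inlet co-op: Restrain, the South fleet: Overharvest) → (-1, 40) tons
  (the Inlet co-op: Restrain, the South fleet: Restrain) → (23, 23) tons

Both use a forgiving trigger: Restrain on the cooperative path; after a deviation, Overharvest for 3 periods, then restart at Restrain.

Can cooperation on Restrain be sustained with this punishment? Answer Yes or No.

A one-shot deviation gives 40 now, then 6 for 3 periods, then back to 23.
Gain from deviating: (40−23) today; loss: (23−6) in each of the next 3 periods.
No-deviation condition: (23−6)(δ+…+δ^3) ≥ 40−23, i.e. δ+…+δ^3 ≥ 1.
At δ = 1/9: δ+…+δ^3 = 0.1248 < 1.0000.
So cooperation is not sustainable.

No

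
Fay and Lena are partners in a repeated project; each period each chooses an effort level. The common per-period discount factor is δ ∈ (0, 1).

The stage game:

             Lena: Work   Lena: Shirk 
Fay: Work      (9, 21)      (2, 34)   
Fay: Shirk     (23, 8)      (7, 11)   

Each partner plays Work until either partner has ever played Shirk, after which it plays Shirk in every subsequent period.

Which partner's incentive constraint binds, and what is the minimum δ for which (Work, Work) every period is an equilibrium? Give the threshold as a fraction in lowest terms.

Fay's threshold: (23−9)/(23−7) = 7/8.
Lena's threshold: (34−21)/(34−11) = 13/23.
7/8 > 13/23, so Fay binds and δ* = 7/8.

Fay; δ ≥ 7/8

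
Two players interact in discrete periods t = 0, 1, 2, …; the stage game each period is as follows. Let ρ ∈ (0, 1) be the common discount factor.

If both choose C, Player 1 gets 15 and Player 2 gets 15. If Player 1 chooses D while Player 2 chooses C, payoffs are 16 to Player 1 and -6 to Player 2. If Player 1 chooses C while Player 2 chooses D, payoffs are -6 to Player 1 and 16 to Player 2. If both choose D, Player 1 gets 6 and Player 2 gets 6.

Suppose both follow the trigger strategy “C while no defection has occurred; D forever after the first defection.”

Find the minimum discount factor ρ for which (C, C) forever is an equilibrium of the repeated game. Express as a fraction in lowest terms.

One-period gain from deviating is 16 − 15 = 1. The loss is 15 − 6 = 9 in every subsequent period, with present value 9·ρ/(1−ρ).
Deviation is unprofitable when 9·ρ/(1−ρ) ≥ 1, i.e. ρ/(1−ρ) ≥ 1/9.
Equivalently ρ ≥ 1/(1+9) = 1/10.

1/10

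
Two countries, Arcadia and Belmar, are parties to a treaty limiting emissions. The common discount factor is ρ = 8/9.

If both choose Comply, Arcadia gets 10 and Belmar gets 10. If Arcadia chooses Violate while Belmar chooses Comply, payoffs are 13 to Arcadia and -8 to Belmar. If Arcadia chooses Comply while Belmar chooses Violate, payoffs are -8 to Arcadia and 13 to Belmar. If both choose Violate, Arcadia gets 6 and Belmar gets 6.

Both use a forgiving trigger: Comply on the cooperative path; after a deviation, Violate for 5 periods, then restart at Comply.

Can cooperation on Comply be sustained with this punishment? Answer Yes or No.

Yes

A one-shot deviation gives 13 now, then 6 for 5 periods, then back to 10.
Gain from deviating: (13−10) today; loss: (10−6) in each of the next 5 periods.
No-deviation condition: (10−6)(ρ+…+ρ^5) ≥ 13−10, i.e. ρ+…+ρ^5 ≥ 3/4.
At ρ = 8/9: ρ+…+ρ^5 = 3.5606 ≥ 0.7500.
So cooperation is sustainable.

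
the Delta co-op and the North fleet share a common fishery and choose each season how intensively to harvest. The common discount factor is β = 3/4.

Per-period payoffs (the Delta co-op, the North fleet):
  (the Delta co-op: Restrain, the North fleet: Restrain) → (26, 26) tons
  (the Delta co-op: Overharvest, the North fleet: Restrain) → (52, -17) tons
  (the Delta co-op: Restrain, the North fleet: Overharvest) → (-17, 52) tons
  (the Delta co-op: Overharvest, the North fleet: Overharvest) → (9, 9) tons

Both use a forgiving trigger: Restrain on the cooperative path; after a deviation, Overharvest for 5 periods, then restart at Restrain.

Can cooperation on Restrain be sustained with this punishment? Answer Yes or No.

Yes

A one-shot deviation gives 52 now, then 9 for 5 periods, then back to 26.
Gain from deviating: (52−26) today; loss: (26−9) in each of the next 5 periods.
No-deviation condition: (26−9)(β+…+β^5) ≥ 52−26, i.e. β+…+β^5 ≥ 26/17.
At β = 3/4: β+…+β^5 = 2.2881 ≥ 1.5294.
So cooperation is sustainable.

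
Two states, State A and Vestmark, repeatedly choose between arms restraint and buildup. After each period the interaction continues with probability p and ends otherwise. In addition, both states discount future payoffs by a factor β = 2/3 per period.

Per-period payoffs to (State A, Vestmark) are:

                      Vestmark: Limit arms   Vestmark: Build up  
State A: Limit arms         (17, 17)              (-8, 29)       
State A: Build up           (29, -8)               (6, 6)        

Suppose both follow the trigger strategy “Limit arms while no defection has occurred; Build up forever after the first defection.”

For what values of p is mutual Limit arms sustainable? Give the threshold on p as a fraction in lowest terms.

With continuation probability p and discount β, the effective per-period discount factor is βp.
Grim-trigger IC: βp ≥ (29−17)/(29−6) = 12/23.
So p ≥ (12/23)/(2/3) = 18/23.

18/23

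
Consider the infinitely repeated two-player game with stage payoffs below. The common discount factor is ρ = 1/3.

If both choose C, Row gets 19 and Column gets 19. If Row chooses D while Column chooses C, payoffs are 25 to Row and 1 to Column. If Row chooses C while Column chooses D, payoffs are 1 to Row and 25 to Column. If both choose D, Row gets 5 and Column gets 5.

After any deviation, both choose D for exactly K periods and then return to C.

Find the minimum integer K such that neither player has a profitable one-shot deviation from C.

2

No profitable deviation requires (19−5)(ρ+…+ρ^K) ≥ 25−19, i.e. ρ+…+ρ^K ≥ 3/7 ≈ 0.4286.
With ρ = 1/3, the partial sums are K=1: 0.3333, K=2: 0.4444.
K = 2 is the first length at which the sum reaches 0.4286.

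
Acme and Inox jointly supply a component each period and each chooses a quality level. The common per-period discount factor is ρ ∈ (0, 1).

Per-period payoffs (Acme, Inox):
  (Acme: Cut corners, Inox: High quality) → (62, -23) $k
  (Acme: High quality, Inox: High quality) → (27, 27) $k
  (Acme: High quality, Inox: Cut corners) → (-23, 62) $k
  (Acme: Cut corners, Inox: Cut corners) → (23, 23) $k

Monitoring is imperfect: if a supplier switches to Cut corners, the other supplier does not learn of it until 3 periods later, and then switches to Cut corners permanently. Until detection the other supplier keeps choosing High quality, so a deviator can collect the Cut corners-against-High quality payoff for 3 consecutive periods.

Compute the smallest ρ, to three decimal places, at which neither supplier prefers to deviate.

The best deviation is to choose Cut corners for all 3 undetected periods, earning 62 each, then 23 forever once detected.
Deviation value: 62(1−ρ^3)/(1−ρ) + 23ρ^3/(1−ρ); cooperation value: 27/(1−ρ).
IC: 27 ≥ 62(1−ρ^3) + 23ρ^3 = 62 − 39ρ^3.
So ρ^3 ≥ 35/39, giving ρ ≥ (35/39)^(1/3) ≈ 0.965.

0.965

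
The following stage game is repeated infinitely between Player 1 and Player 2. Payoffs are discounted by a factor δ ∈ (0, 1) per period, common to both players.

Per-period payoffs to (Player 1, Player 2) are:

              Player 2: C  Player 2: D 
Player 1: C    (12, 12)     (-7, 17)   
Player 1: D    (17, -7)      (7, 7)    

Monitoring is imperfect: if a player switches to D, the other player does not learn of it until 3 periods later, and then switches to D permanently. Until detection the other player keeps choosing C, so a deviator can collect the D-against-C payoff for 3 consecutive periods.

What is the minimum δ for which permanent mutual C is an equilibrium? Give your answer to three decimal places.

0.794

A deviator earns 17 for 3 periods, then 7 forever; cooperating earns 12 forever. Multiplying the IC by (1−δ):
12 ≥ 17(1−δ^3) + 7δ^3, so 10·δ^3 ≥ 5 and δ^3 ≥ 1/2.
δ ≥ (1/2)^(1/3) ≈ 0.794.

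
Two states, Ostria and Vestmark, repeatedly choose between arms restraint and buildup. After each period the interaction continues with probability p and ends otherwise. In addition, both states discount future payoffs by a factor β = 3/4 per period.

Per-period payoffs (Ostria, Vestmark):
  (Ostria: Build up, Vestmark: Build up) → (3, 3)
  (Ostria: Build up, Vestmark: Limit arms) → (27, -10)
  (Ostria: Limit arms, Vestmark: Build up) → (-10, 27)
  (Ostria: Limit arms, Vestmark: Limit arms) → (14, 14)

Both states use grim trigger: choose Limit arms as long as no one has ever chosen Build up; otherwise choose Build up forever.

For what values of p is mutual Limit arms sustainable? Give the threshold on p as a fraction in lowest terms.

13/18

Expected continuation weight on next period's payoff is β·p = 3/4·p, which plays the role of the discount factor.
Cooperation requires 3/4·p ≥ (27−14)/(27−3) = 13/24, hence p ≥ 13/18.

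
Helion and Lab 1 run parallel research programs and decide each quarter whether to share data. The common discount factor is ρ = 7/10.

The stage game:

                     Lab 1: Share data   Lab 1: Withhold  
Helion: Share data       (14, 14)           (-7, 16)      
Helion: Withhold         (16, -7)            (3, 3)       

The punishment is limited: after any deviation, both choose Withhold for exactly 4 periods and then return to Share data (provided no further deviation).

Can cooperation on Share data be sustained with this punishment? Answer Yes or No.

A one-shot deviation gives 16 now, then 3 for 4 periods, then back to 14.
Gain from deviating: (16−14) today; loss: (14−3) in each of the next 4 periods.
No-deviation condition: (14−3)(ρ+…+ρ^4) ≥ 16−14, i.e. ρ+…+ρ^4 ≥ 2/11.
At ρ = 7/10: ρ+…+ρ^4 = 1.7731 ≥ 0.1818.
So cooperation is sustainable.

Yes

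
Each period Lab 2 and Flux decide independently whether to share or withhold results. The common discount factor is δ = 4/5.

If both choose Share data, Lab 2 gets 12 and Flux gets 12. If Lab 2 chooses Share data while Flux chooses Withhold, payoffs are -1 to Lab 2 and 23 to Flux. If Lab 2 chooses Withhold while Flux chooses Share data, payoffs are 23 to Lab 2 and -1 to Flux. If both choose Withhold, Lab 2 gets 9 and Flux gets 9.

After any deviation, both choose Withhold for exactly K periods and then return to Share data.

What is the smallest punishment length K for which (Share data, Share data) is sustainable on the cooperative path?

IC: δ(1−δ^K)/(1−δ) ≥ (23−12)/(12−9) = 11/3.
With δ = 4/5: need 1 − δ^K ≥ 11/3·(1−4/5)/(4/5), i.e. δ^K ≤ 0.0833.
Since (4/5)^11 = 0.0859 and (4/5)^12 = 0.0687, the smallest such K is 12.

12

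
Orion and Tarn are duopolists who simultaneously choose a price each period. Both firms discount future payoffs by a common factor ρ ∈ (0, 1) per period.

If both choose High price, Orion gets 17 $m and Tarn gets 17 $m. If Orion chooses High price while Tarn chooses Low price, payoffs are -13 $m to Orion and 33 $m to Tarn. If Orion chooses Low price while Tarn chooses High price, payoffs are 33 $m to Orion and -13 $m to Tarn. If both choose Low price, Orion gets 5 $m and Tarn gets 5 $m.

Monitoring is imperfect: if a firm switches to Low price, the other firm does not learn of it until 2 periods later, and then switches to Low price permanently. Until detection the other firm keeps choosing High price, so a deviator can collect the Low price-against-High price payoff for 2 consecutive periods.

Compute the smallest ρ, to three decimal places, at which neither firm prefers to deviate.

0.756

Deviating for the 2 undetected periods gains 33−17 = 16 per period over cooperation, then loses 17−5 = 12 per period forever once punishment starts.
Gain: 16(1 + ρ + … + ρ^1); loss: 12·ρ^2/(1−ρ).
No profitable deviation ⇔ 16(1−ρ^2) ≤ 12·ρ^2, i.e. ρ^2 ≥ 16/(16+12) = 4/7.
Hence ρ ≥ (4/7)^(1/2) ≈ 0.756.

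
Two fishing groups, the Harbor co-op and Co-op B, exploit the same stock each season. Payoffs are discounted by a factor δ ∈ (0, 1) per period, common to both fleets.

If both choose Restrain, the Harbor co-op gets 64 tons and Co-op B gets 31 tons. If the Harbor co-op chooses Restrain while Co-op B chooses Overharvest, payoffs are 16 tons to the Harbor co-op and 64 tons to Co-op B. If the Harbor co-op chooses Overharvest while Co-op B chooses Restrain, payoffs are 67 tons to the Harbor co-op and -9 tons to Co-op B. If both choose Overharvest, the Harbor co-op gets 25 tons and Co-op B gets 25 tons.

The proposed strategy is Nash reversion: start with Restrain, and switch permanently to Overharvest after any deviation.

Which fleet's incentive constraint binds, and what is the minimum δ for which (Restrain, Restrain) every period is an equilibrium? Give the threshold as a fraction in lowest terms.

Co-op B; δ ≥ 11/13

For the Harbor co-op: deviation gain 67−64 = 3, per-period punishment loss 64−25 = 39. IC gives δ ≥ 3/42 = 1/14.
For Co-op B: gain 33, loss 6 per period, so δ ≥ 33/39 = 11/13.
The tighter constraint is Co-op B's, so cooperation needs δ ≥ 11/13.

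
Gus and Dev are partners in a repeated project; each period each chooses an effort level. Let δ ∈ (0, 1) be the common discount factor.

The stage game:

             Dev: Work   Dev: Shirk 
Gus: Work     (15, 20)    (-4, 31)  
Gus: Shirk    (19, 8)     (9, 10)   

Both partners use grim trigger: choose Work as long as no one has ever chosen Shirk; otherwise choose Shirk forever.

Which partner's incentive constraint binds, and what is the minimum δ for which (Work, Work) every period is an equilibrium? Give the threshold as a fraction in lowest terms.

Gus: cooperation gives 15 each period; deviation gives 19 once then 9 forever.
  15/(1−δ) ≥ 19 + 9δ/(1−δ) ⇒ δ ≥ 4/10 = 2/5.
Dev: cooperation gives 20 each period; deviation gives 31 once then 10 forever.
  δ ≥ 11/21.
Both must hold, so the binding constraint is Dev's: δ ≥ 11/21.

Dev; δ ≥ 11/21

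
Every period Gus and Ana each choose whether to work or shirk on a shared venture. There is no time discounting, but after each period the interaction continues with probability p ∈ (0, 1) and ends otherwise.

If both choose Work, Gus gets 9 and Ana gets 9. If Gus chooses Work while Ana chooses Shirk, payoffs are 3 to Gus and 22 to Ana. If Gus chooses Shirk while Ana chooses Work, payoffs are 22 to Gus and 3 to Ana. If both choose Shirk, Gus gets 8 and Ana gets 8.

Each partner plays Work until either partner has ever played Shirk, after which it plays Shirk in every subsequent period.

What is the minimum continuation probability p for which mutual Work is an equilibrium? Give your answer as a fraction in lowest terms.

13/14

With no time discounting, the continuation probability p plays the role of the discount factor.
Grim-trigger IC: 9/(1−p) ≥ 22 + 8p/(1−p) ⇒ p ≥ (22−9)/(22−8) = 13/14.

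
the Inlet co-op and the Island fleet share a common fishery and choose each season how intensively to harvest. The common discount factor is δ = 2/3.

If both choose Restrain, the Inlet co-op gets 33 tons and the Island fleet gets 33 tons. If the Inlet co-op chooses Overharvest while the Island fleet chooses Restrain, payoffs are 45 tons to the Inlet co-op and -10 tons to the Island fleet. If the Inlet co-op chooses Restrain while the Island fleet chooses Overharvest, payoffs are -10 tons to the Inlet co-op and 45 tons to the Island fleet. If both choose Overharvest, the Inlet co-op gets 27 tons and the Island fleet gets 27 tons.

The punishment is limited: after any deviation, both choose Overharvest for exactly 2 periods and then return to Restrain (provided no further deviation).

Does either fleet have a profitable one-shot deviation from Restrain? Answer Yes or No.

Yes

Comparing payoff streams over the 3 periods until play realigns: cooperate → 33(1+δ+…+δ^2); deviate → 45 + 27(δ+…+δ^2).
Cooperation is sustained iff (33−27)(δ+…+δ^2) ≥ 45−33.
δ+…+δ^2 = 2/3·(1−(2/3)^2)/(1−2/3) = 1.1111, and (45−33)/(33−27) = 2.0000.
1.1111 < 2.0000, so cooperation is not sustainable.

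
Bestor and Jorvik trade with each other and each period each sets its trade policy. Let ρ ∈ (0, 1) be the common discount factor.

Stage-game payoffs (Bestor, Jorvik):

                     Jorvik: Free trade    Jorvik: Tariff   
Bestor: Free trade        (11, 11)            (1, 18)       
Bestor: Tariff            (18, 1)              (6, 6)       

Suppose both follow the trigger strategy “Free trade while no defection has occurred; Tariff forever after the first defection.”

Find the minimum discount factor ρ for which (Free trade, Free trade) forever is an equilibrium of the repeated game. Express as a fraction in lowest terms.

7/12

One-period gain from deviating is 18 − 11 = 7. The loss is 11 − 6 = 5 in every subsequent period, with present value 5·ρ/(1−ρ).
Deviation is unprofitable when 5·ρ/(1−ρ) ≥ 7, i.e. ρ/(1−ρ) ≥ 7/5.
Equivalently ρ ≥ 7/(7+5) = 7/12.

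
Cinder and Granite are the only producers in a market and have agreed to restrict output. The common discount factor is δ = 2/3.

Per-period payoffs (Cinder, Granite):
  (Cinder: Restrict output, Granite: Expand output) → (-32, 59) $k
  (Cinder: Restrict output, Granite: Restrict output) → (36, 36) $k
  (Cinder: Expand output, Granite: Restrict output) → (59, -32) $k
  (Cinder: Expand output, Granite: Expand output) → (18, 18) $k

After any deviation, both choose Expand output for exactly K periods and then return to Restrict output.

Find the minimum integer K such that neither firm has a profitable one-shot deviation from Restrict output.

Need Σ_{k=1}^{K} δ^k ≥ (59−36)/(36−18) = 1.2778 at δ = 2/3.
At K = 2 the sum is 1.1111 < 1.2778; at K = 3 it is 1.4074 ≥ 1.2778.
So the minimum punishment length is K = 3.

3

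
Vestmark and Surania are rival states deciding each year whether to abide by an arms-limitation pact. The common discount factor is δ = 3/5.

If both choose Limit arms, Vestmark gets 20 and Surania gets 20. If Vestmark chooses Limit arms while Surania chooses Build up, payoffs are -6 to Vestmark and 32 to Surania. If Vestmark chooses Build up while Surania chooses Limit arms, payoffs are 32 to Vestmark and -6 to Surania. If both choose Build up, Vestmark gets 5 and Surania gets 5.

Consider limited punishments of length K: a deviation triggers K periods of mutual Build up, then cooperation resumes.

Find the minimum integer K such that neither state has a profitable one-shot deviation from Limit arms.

2

Need Σ_{k=1}^{K} δ^k ≥ (32−20)/(20−5) = 0.8000 at δ = 3/5.
At K = 1 the sum is 0.6000 < 0.8000; at K = 2 it is 0.9600 ≥ 0.8000.
So the minimum punishment length is K = 2.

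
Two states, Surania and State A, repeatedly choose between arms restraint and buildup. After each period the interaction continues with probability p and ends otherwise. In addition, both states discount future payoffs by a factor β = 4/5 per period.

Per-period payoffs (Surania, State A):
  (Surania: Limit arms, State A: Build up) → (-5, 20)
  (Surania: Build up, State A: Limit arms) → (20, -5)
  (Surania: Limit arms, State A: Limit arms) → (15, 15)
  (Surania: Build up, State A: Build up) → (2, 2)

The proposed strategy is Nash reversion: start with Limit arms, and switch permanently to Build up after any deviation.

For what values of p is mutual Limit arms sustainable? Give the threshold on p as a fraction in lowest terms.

25/72

With continuation probability p and discount β, the effective per-period discount factor is βp.
Grim-trigger IC: βp ≥ (20−15)/(20−2) = 5/18.
So p ≥ (5/18)/(4/5) = 25/72.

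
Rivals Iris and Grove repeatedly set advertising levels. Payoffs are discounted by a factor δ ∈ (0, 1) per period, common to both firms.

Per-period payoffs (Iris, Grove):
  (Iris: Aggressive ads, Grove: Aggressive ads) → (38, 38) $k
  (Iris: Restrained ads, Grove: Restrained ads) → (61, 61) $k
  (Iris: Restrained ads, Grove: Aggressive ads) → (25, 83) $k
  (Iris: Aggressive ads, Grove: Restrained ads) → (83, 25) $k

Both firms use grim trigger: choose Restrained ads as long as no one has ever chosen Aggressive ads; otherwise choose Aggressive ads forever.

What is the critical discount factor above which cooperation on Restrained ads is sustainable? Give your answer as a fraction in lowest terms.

Under grim trigger the critical discount factor is (T−C)/(T−P) with T = 83, C = 61, P = 38.
δ* = (83−61)/(83−38) = 22/45.

22/45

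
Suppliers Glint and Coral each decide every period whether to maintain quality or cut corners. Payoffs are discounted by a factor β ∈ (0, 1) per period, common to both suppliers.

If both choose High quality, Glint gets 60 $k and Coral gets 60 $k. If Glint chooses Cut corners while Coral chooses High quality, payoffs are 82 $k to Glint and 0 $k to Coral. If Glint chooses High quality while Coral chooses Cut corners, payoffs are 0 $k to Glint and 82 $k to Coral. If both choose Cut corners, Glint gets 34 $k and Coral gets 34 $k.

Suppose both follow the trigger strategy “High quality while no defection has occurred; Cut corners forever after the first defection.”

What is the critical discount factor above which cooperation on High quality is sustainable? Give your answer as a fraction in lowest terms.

Under grim trigger the critical discount factor is (T−C)/(T−P) with T = 82, C = 60, P = 34.
β* = (82−60)/(82−34) = 22/48 = 11/24.

11/24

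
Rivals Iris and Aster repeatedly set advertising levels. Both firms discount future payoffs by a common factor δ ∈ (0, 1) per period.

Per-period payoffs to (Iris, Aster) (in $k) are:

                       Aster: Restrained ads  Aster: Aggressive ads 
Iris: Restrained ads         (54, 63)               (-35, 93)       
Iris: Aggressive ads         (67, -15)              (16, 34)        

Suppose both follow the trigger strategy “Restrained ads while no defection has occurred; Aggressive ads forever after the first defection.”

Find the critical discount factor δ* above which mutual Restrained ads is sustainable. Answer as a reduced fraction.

30/59

Iris's threshold: (67−54)/(67−16) = 13/51.
Aster's threshold: (93−63)/(93−34) = 30/59.
13/51 < 30/59, so Aster binds and δ* = 30/59.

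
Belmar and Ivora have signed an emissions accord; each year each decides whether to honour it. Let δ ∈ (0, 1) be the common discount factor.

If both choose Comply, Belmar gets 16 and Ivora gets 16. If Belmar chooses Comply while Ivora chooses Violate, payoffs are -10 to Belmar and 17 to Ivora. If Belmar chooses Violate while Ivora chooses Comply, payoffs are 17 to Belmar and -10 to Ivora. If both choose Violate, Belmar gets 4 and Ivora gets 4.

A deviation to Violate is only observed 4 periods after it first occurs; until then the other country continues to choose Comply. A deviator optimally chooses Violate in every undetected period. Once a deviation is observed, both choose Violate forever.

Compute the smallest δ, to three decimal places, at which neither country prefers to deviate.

0.527

The best deviation is to choose Violate for all 4 undetected periods, earning 17 each, then 4 forever once detected.
Deviation value: 17(1−δ^4)/(1−δ) + 4δ^4/(1−δ); cooperation value: 16/(1−δ).
IC: 16 ≥ 17(1−δ^4) + 4δ^4 = 17 − 13δ^4.
So δ^4 ≥ 1/13, giving δ ≥ (1/13)^(1/4) ≈ 0.527.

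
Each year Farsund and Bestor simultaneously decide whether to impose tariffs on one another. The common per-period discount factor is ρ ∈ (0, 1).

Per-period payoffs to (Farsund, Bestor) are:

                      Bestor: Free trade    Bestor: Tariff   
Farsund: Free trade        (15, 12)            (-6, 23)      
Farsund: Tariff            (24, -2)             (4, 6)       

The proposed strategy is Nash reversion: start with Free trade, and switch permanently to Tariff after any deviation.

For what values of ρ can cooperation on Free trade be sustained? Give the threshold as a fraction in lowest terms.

11/17

Farsund: cooperation gives 15 each period; deviation gives 24 once then 4 forever.
  15/(1−ρ) ≥ 24 + 4ρ/(1−ρ) ⇒ ρ ≥ 9/20.
Bestor: cooperation gives 12 each period; deviation gives 23 once then 6 forever.
  ρ ≥ 11/17.
Both must hold, so the binding constraint is Bestor's: ρ ≥ 11/17.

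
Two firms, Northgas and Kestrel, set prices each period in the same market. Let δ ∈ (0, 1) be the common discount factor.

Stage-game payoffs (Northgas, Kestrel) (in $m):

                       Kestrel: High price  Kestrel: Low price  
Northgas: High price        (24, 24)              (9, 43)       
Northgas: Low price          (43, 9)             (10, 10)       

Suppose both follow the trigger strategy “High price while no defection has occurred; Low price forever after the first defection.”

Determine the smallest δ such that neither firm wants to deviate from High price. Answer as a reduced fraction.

Cooperation forever yields 24 each period: 24/(1−δ).
Deviating yields 43 once, then 10 forever: 43 + 10δ/(1−δ).
No profitable deviation requires 24/(1−δ) ≥ 43 + 10δ/(1−δ).
Multiplying by (1−δ): 24 ≥ 43(1−δ) + 10δ = 43 − 33δ.
So 33δ ≥ 19, i.e. δ ≥ 19/33.

19/33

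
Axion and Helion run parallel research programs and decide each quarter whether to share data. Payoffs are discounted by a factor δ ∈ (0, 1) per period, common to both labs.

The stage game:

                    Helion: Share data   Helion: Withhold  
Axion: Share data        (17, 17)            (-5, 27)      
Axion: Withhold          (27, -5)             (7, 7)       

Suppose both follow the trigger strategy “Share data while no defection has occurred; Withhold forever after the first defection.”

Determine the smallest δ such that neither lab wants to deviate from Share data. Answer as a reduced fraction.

1/2

One-period gain from deviating is 27 − 17 = 10. The loss is 17 − 7 = 10 in every subsequent period, with present value 10·δ/(1−δ).
Deviation is unprofitable when 10·δ/(1−δ) ≥ 10, i.e. δ/(1−δ) ≥ 1.
Equivalently δ ≥ 10/(10+10) = 1/2.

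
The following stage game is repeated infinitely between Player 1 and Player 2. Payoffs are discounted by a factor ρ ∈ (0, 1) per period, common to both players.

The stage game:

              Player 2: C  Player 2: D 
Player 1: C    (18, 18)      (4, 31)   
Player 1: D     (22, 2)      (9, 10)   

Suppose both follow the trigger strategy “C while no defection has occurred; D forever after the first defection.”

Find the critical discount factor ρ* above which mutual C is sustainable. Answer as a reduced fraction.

For Player 1: deviation gain 22−18 = 4, per-period punishment loss 18−9 = 9. IC gives ρ ≥ 4/13.
For Player 2: gain 13, loss 8 per period, so ρ ≥ 13/21.
The tighter constraint is Player 2's, so cooperation needs ρ ≥ 13/21.

13/21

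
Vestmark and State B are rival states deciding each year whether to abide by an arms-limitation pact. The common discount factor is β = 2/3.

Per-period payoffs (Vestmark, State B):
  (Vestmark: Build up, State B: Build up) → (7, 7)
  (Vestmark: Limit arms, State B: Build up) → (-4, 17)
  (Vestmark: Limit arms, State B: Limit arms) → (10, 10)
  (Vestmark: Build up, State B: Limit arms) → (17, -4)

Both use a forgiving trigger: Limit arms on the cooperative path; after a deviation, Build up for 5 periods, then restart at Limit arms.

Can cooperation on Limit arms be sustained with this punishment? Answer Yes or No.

No

IC: β+…+β^5 ≥ (17−10)/(10−7) = 7/3.
At β = 2/3: partial sum = 1.7366 < 2.3333. Cooperation not sustainable.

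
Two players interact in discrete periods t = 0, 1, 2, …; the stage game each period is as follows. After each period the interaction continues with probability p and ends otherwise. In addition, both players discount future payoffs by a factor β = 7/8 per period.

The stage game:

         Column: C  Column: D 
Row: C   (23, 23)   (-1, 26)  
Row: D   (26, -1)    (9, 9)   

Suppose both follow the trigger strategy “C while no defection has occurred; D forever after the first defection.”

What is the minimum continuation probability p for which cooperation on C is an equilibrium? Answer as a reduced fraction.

24/119

With continuation probability p and discount β, the effective per-period discount factor is βp.
Grim-trigger IC: βp ≥ (26−23)/(26−9) = 3/17.
So p ≥ (3/17)/(7/8) = 24/119.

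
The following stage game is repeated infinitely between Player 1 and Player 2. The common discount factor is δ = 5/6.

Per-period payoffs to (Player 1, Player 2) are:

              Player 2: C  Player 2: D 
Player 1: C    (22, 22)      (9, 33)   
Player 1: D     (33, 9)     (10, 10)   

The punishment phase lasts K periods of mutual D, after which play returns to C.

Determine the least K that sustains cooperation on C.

No profitable deviation requires (22−10)(δ+…+δ^K) ≥ 33−22, i.e. δ+…+δ^K ≥ 11/12 ≈ 0.9167.
With δ = 5/6, the partial sums are K=1: 0.8333, K=2: 1.5278.
K = 2 is the first length at which the sum reaches 0.9167.

2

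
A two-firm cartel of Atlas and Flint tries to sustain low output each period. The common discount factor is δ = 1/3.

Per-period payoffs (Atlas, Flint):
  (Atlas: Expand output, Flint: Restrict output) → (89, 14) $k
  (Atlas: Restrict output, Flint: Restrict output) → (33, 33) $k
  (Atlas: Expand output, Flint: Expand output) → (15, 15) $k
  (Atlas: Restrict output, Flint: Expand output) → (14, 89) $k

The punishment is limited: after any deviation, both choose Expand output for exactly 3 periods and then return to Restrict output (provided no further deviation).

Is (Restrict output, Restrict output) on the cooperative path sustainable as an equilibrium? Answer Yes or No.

IC: δ+…+δ^3 ≥ (89−33)/(33−15) = 28/9.
At δ = 1/3: partial sum = 0.4815 < 3.1111. Cooperation not sustainable.

No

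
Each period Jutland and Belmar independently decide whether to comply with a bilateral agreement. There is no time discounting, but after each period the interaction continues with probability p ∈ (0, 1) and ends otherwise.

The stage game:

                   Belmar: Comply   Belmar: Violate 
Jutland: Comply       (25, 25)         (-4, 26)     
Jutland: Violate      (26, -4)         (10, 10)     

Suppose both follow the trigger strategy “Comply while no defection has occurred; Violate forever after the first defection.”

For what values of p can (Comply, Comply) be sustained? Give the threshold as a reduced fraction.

1/16

With no time discounting, the continuation probability p plays the role of the discount factor.
Grim-trigger IC: 25/(1−p) ≥ 26 + 10p/(1−p) ⇒ p ≥ (26−25)/(26−10) = 1/16.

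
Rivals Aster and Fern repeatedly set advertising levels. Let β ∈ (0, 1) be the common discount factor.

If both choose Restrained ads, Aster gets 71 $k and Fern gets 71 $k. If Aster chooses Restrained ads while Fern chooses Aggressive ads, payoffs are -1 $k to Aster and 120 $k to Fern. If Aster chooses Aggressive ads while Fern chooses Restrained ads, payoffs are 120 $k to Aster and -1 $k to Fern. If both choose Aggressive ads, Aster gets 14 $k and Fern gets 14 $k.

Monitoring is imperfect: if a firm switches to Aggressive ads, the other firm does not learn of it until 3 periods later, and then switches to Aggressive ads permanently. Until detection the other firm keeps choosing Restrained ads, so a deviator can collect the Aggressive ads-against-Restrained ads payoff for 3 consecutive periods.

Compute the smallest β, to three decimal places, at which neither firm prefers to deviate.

Deviating for the 3 undetected periods gains 120−71 = 49 per period over cooperation, then loses 71−14 = 57 per period forever once punishment starts.
Gain: 49(1 + β + … + β^2); loss: 57·β^3/(1−β).
No profitable deviation ⇔ 49(1−β^3) ≤ 57·β^3, i.e. β^3 ≥ 49/(49+57) = 49/106.
Hence β ≥ (49/106)^(1/3) ≈ 0.773.

0.773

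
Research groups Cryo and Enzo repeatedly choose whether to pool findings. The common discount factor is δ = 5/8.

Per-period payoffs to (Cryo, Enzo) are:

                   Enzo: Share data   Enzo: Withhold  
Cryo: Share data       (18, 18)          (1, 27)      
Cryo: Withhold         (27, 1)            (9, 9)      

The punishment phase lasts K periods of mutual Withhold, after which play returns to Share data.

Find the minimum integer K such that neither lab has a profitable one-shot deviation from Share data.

2

IC: δ(1−δ^K)/(1−δ) ≥ (27−18)/(18−9) = 1.
With δ = 5/8: need 1 − δ^K ≥ 1·(1−5/8)/(5/8), i.e. δ^K ≤ 0.4000.
Since (5/8)^1 = 0.6250 and (5/8)^2 = 0.3906, the smallest such K is 2.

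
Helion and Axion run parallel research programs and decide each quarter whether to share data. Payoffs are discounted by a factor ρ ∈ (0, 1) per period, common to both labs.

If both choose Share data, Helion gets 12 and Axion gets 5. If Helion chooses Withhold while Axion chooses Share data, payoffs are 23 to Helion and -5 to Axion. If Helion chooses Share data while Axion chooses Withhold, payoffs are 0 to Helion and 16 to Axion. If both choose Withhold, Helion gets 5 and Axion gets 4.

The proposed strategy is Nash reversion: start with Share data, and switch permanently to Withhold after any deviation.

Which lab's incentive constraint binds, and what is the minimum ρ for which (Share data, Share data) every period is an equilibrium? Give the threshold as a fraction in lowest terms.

Axion; ρ ≥ 11/12

For Helion: deviation gain 23−12 = 11, per-period punishment loss 12−5 = 7. IC gives ρ ≥ 11/18.
For Axion: gain 11, loss 1 per period, so ρ ≥ 11/12.
The tighter constraint is Axion's, so cooperation needs ρ ≥ 11/12.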